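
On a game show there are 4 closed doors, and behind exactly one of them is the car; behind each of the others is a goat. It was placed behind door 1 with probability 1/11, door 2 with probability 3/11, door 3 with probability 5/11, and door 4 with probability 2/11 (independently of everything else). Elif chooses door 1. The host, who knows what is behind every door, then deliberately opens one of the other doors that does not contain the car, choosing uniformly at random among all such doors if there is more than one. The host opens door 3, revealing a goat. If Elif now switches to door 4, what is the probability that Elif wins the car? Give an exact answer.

6/17

Condition on the true location of the car.
If it is behind door 1 (prior 1/11): the host has 3 equally likely choices, so probability 1/3; weight (1/11)·(1/3) = 1/33.
If it is behind door 2 (prior 3/11): the host has 2 equally likely choices, so probability 1/2; weight (3/11)·(1/2) = 3/22.
If it is behind door 3 (prior 5/11): the host opened door 3, so this case is ruled out; weight (5/11)·0 = 0.
If it is behind door 4 (prior 2/11): the host has 2 equally likely choices, so probability 1/2; weight (2/11)·(1/2) = 1/11.
The weights sum to 17/66.
So P(the car behind door 4 | the host opened door 3) = (1/11) / (17/66) = 6/17.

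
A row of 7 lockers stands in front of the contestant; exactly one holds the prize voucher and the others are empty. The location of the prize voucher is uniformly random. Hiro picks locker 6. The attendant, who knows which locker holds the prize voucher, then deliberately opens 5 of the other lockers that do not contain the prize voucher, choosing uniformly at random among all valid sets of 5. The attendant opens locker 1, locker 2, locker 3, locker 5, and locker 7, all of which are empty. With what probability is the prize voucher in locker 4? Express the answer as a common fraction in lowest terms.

6/7

Condition on the true location of the prize voucher.
If it is in any of lockers 1, 2, 3, 5, and 7 (prior 1/7 each): that locker was opened and seen not to hold the prize — ruled out; weight (1/7)·0 = 0 each.
If it is in locker 4 (prior 1/7): the attendant has no choice, probability 1; weight (1/7)·1 = 1/7.
If it is in locker 6 (prior 1/7): the attendant has 6 equally likely choices, so probability 1/6; weight (1/7)·(1/6) = 1/42.
The weights sum to 1/6.
So P(the prize voucher in locker 4 | the attendant opened locker 1, locker 2, locker 3, locker 5, and locker 7) = (1/7) / (1/6) = 6/7.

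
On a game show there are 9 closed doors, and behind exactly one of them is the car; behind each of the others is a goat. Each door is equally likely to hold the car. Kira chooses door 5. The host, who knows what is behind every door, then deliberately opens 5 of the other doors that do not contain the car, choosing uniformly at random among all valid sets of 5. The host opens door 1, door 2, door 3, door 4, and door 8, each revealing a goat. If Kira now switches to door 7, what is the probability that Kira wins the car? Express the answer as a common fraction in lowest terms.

Consider each possible location of the car in turn.
If it is behind any of doors 1, 2, 3, 4, and 8 (prior 1/9 each): that door was opened and seen not to hold the prize — ruled out; weight (1/9)·0 = 0 each.
If it is behind door 5 (prior 1/9): the host has 56 equally likely choices, so probability 1/56; weight (1/9)·(1/56) = 1/504.
If it is behind any of doors 6, 7, and 9 (prior 1/9 each): the host has 21 equally likely choices, so probability 1/21; weight (1/9)·(1/21) = 1/189 each.
The weights sum to 1/56.
So P(the car behind door 7 | the host opened door 1, door 2, door 3, door 4, and door 8) = (1/189) / (1/56) = 8/27.

8/27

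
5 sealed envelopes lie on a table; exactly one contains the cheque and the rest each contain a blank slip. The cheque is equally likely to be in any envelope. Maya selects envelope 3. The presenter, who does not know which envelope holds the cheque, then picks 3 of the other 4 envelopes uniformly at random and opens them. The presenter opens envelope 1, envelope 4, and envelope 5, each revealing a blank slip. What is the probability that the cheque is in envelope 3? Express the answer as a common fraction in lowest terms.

1/2

Condition on the true location of the cheque.
If it is in any of envelopes 1, 4, and 5 (prior 1/5 each): that envelope was opened and seen not to hold the prize — ruled out; weight (1/5)·0 = 0 each.
If it is in either of envelopes 2 and 3 (prior 1/5 each): the presenter picks exactly this set with probability 1/4 regardless, and none is the prize; weight (1/5)·(1/4) = 1/20 each.
The weights sum to 1/10.
So P(the cheque in envelope 3 | the presenter opened envelope 1, envelope 4, and envelope 5) = (1/20) / (1/10) = 1/2.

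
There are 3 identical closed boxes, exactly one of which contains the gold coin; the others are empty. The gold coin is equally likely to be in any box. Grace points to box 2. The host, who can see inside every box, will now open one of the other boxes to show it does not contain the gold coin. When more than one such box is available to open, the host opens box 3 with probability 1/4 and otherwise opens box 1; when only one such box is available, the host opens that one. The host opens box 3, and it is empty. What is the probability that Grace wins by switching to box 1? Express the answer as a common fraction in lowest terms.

4/5

Consider each possible location of the gold coin in turn.
If it is in box 1 (prior 1/3): only box 3 is available, probability 1; weight (1/3)·1 = 1/3.
If it is in box 2 (prior 1/3): box 3 is available, opened with probability 1/4; weight (1/3)·(1/4) = 1/12.
If it is in box 3 (prior 1/3): the host opened box 3, so this case is ruled out; weight (1/3)·0 = 0.
The weights sum to 5/12.
So P(the gold coin in box 1 | the host opened box 3) = (1/3) / (5/12) = 4/5.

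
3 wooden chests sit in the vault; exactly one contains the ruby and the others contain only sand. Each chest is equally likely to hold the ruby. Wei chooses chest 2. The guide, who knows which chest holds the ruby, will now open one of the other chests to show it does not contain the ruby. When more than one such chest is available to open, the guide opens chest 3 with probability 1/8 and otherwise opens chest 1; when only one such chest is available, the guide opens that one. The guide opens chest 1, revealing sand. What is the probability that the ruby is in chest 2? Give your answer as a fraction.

7/15

Consider each possible location of the ruby in turn.
If it is in chest 1 (prior 1/3): the guide opened chest 1, so this case is ruled out; weight (1/3)·0 = 0.
If it is in chest 2 (prior 1/3): chest 3 is available but not opened, probability 7/8; weight (1/3)·(7/8) = 7/24.
If it is in chest 3 (prior 1/3): only chest 1 is available, probability 1; weight (1/3)·1 = 1/3.
The weights sum to 5/8.
So P(the ruby in chest 2 | the guide opened chest 1) = (7/24) / (5/8) = 7/15.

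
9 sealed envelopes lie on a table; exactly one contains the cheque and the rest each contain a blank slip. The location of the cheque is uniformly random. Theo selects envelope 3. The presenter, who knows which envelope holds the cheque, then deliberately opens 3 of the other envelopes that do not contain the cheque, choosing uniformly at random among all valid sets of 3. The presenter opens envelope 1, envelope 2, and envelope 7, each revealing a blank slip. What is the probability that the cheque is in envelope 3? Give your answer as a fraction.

1/9

Apply Bayes' rule, conditioning on where the cheque actually is.
If it is in any of envelopes 1, 2, and 7 (prior 1/9 each): that envelope was opened and seen not to hold the prize — ruled out; weight (1/9)·0 = 0 each.
If it is in envelope 3 (prior 1/9): the presenter has 56 equally likely choices, so probability 1/56; weight (1/9)·(1/56) = 1/504.
If it is in any of envelopes 4, 5, 6, 8, and 9 (prior 1/9 each): the presenter has 35 equally likely choices, so probability 1/35; weight (1/9)·(1/35) = 1/315 each.
The weights sum to 1/56.
So P(the cheque in envelope 3 | the presenter opened envelope 1, envelope 2, and envelope 7) = (1/504) / (1/56) = 1/9.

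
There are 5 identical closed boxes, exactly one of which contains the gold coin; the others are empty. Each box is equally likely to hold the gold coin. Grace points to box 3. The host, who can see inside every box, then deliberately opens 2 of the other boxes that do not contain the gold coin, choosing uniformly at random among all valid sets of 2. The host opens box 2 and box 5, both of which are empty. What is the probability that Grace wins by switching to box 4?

Condition on the true location of the gold coin.
If it is in either of boxes 1 and 4 (prior 1/5 each): the host has 3 equally likely choices, so probability 1/3; weight (1/5)·(1/3) = 1/15 each.
If it is in either of boxes 2 and 5 (prior 1/5 each): that box was opened and seen not to hold the prize — ruled out; weight (1/5)·0 = 0 each.
If it is in box 3 (prior 1/5): the host has 6 equally likely choices, so probability 1/6; weight (1/5)·(1/6) = 1/30.
The weights sum to 1/6.
So P(the gold coin in box 4 | the host opened box 2 and box 5) = (1/15) / (1/6) = 2/5.

2/5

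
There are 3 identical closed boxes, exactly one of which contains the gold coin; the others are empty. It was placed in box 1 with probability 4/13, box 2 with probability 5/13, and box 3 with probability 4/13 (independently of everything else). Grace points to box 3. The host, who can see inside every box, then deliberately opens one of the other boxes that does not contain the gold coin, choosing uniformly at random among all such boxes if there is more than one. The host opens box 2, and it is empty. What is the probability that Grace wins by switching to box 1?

2/3

Consider each possible location of the gold coin in turn.
If it is in box 1 (prior 4/13): the host has no choice, probability 1; weight (4/13)·1 = 4/13.
If it is in box 2 (prior 5/13): the host opened box 2, so this case is ruled out; weight (5/13)·0 = 0.
If it is in box 3 (prior 4/13): the host has 2 equally likely choices, so probability 1/2; weight (4/13)·(1/2) = 2/13.
The weights sum to 6/13.
So P(the gold coin in box 1 | the host opened box 2) = (4/13) / (6/13) = 2/3.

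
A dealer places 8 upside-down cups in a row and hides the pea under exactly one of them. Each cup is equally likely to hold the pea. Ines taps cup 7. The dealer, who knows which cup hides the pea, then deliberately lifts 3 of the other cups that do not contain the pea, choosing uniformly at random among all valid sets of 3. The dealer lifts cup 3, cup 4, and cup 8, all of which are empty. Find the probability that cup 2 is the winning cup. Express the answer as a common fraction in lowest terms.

7/32

Condition on the true location of the pea.
If it is under any of cups 1, 2, 5, and 6 (prior 1/8 each): the dealer has 20 equally likely choices, so probability 1/20; weight (1/8)·(1/20) = 1/160 each.
If it is under any of cups 3, 4, and 8 (prior 1/8 each): that cup was opened and seen not to hold the prize — ruled out; weight (1/8)·0 = 0 each.
If it is under cup 7 (prior 1/8): the dealer has 35 equally likely choices, so probability 1/35; weight (1/8)·(1/35) = 1/280.
The weights sum to 1/35.
So P(the pea under cup 2 | the dealer opened cup 3, cup 4, and cup 8) = (1/160) / (1/35) = 7/32.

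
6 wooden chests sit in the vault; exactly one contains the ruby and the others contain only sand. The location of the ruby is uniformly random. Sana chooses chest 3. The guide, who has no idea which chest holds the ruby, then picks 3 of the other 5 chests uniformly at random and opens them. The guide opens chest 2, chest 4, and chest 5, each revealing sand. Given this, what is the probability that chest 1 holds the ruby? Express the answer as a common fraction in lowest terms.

Condition on the true location of the ruby.
If it is in any of chests 1, 3, and 6 (prior 1/6 each): the guide picks exactly this set with probability 1/10 regardless, and none is the prize; weight (1/6)·(1/10) = 1/60 each.
If it is in any of chests 2, 4, and 5 (prior 1/6 each): that chest was opened and seen not to hold the prize — ruled out; weight (1/6)·0 = 0 each.
The weights sum to 1/20.
So P(the ruby in chest 1 | the guide opened chest 2, chest 4, and chest 5) = (1/60) / (1/20) = 1/3.

1/3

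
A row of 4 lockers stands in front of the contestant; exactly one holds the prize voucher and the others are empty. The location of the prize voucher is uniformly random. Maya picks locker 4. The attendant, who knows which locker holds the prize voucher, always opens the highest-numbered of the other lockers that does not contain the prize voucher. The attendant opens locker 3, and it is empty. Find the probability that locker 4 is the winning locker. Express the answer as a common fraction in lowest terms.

Condition on the true location of the prize voucher.
If it is in any of lockers 1, 2, and 4 (prior 1/4 each): locker 3 is the highest-numbered option available, probability 1; weight (1/4)·1 = 1/4 each.
If it is in locker 3 (prior 1/4): the attendant opened locker 3, so this case is ruled out; weight (1/4)·0 = 0.
The weights sum to 3/4.
So P(the prize voucher in locker 4 | the attendant opened locker 3) = (1/4) / (3/4) = 1/3.

1/3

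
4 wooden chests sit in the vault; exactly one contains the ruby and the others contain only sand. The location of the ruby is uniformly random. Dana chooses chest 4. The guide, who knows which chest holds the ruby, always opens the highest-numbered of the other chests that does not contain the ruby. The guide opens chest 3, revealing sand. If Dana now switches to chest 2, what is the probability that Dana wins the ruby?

1/3

Consider each possible location of the ruby in turn.
If it is in any of chests 1, 2, and 4 (prior 1/4 each): chest 3 is the highest-numbered option available, probability 1; weight (1/4)·1 = 1/4 each.
If it is in chest 3 (prior 1/4): the guide opened chest 3, so this case is ruled out; weight (1/4)·0 = 0.
The weights sum to 3/4.
So P(the ruby in chest 2 | the guide opened chest 3) = (1/4) / (3/4) = 1/3.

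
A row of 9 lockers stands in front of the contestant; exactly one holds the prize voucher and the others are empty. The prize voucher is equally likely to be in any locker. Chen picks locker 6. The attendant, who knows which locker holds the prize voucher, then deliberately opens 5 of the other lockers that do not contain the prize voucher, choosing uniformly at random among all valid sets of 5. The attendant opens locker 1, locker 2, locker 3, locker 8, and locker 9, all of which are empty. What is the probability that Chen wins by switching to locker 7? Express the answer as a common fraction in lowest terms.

8/27

Condition on the true location of the prize voucher.
If it is in any of lockers 1, 2, 3, 8, and 9 (prior 1/9 each): that locker was opened and seen not to hold the prize — ruled out; weight (1/9)·0 = 0 each.
If it is in any of lockers 4, 5, and 7 (prior 1/9 each): the attendant has 21 equally likely choices, so probability 1/21; weight (1/9)·(1/21) = 1/189 each.
If it is in locker 6 (prior 1/9): the attendant has 56 equally likely choices, so probability 1/56; weight (1/9)·(1/56) = 1/504.
The weights sum to 1/56.
So P(the prize voucher in locker 7 | the attendant opened locker 1, locker 2, locker 3, locker 8, and locker 9) = (1/189) / (1/56) = 8/27.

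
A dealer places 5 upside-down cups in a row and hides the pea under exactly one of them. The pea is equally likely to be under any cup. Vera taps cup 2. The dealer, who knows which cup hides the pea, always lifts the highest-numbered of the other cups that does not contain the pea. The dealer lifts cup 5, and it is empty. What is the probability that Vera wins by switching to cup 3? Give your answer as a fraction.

1/4

Apply Bayes' rule, conditioning on where the pea actually is.
If it is under any of cups 1, 2, 3, and 4 (prior 1/5 each): cup 5 is the highest-numbered option available, probability 1; weight (1/5)·1 = 1/5 each.
If it is under cup 5 (prior 1/5): the dealer opened cup 5, so this case is ruled out; weight (1/5)·0 = 0.
The weights sum to 4/5.
So P(the pea under cup 3 | the dealer opened cup 5) = (1/5) / (4/5) = 1/4.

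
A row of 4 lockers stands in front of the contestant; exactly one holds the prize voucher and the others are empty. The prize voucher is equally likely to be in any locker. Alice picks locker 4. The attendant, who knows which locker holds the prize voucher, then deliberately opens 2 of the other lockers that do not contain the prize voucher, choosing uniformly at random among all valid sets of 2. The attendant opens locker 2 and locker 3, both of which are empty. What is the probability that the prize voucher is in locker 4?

Condition on the true location of the prize voucher.
If it is in locker 1 (prior 1/4): the attendant has no choice, probability 1; weight (1/4)·1 = 1/4.
If it is in either of lockers 2 and 3 (prior 1/4 each): that locker was opened and seen not to hold the prize — ruled out; weight (1/4)·0 = 0 each.
If it is in locker 4 (prior 1/4): the attendant has 3 equally likely choices, so probability 1/3; weight (1/4)·(1/3) = 1/12.
The weights sum to 1/3.
So P(the prize voucher in locker 4 | the attendant opened locker 2 and locker 3) = (1/12) / (1/3) = 1/4.

1/4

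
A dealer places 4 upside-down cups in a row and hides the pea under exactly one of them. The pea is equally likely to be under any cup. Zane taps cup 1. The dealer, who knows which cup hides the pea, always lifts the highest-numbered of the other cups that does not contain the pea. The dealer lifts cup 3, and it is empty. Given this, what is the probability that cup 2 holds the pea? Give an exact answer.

0

Apply Bayes' rule, conditioning on where the pea actually is.
If it is under either of cups 1 and 2 (prior 1/4 each): the dealer would have opened cup 4 instead, probability 0; weight (1/4)·0 = 0 each.
If it is under cup 3 (prior 1/4): the dealer opened cup 3, so this case is ruled out; weight (1/4)·0 = 0.
If it is under cup 4 (prior 1/4): cup 3 is the highest-numbered option available, probability 1; weight (1/4)·1 = 1/4.
The weights sum to 1/4.
So P(the pea under cup 2 | the dealer opened cup 3) = 0 / (1/4) = 0.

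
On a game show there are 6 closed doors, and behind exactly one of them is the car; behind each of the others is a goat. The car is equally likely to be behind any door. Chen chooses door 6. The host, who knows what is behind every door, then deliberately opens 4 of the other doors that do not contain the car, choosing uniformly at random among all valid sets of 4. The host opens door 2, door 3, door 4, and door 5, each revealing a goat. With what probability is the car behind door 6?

Condition on the true location of the car.
If it is behind door 1 (prior 1/6): the host has no choice, probability 1; weight (1/6)·1 = 1/6.
If it is behind any of doors 2, 3, 4, and 5 (prior 1/6 each): that door was opened and seen not to hold the prize — ruled out; weight (1/6)·0 = 0 each.
If it is behind door 6 (prior 1/6): the host has 5 equally likely choices, so probability 1/5; weight (1/6)·(1/5) = 1/30.
The weights sum to 1/5.
So P(the car behind door 6 | the host opened door 2, door 3, door 4, and door 5) = (1/30) / (1/5) = 1/6.

1/6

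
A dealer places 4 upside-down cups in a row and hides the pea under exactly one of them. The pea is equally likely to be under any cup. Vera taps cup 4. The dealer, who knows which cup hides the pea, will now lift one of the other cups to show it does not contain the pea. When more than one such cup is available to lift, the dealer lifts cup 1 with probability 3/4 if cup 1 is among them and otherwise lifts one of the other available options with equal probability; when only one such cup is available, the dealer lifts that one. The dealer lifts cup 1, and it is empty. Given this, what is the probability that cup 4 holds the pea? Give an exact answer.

1/3

Consider each possible location of the pea in turn.
If it is under cup 1 (prior 1/4): the dealer opened cup 1, so this case is ruled out; weight (1/4)·0 = 0.
If it is under any of cups 2, 3, and 4 (prior 1/4 each): cup 1 is available, opened with probability 3/4; weight (1/4)·(3/4) = 3/16 each.
The weights sum to 9/16.
So P(the pea under cup 4 | the dealer opened cup 1) = (3/16) / (9/16) = 1/3.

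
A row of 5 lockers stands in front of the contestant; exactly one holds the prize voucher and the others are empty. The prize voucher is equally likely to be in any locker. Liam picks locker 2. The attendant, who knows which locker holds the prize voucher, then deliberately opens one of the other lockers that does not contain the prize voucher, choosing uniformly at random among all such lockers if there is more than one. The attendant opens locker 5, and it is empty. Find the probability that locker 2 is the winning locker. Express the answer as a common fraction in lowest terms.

1/5

Condition on the true location of the prize voucher.
If it is in any of lockers 1, 3, and 4 (prior 1/5 each): the attendant has 3 equally likely choices, so probability 1/3; weight (1/5)·(1/3) = 1/15 each.
If it is in locker 2 (prior 1/5): the attendant has 4 equally likely choices, so probability 1/4; weight (1/5)·(1/4) = 1/20.
If it is in locker 5 (prior 1/5): the attendant opened locker 5, so this case is ruled out; weight (1/5)·0 = 0.
The weights sum to 1/4.
So P(the prize voucher in locker 2 | the attendant opened locker 5) = (1/20) / (1/4) = 1/5.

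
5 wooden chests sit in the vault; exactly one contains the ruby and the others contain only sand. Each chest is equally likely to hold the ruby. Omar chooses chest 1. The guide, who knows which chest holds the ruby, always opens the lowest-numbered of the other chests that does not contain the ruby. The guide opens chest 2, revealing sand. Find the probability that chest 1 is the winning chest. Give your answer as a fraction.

1/4

Apply Bayes' rule, conditioning on where the ruby actually is.
If it is in any of chests 1, 3, 4, and 5 (prior 1/5 each): chest 2 is the lowest-numbered option available, probability 1; weight (1/5)·1 = 1/5 each.
If it is in chest 2 (prior 1/5): the guide opened chest 2, so this case is ruled out; weight (1/5)·0 = 0.
The weights sum to 4/5.
So P(the ruby in chest 1 | the guide opened chest 2) = (1/5) / (4/5) = 1/4.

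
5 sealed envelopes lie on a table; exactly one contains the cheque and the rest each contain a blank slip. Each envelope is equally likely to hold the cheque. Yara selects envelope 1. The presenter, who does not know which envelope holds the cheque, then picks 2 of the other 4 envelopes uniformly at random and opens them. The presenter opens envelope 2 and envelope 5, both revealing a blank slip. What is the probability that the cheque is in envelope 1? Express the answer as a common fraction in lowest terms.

1/3

Condition on the true location of the cheque.
If it is in any of envelopes 1, 3, and 4 (prior 1/5 each): the presenter picks exactly this set with probability 1/6 regardless, and none is the prize; weight (1/5)·(1/6) = 1/30 each.
If it is in either of envelopes 2 and 5 (prior 1/5 each): that envelope was opened and seen not to hold the prize — ruled out; weight (1/5)·0 = 0 each.
The weights sum to 1/10.
So P(the cheque in envelope 1 | the presenter opened envelope 2 and envelope 5) = (1/30) / (1/10) = 1/3.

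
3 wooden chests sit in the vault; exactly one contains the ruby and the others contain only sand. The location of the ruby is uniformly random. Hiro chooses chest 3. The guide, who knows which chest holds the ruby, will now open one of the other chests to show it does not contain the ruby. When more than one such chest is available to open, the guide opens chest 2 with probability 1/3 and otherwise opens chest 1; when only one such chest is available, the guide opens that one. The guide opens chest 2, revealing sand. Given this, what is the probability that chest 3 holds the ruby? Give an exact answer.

Consider each possible location of the ruby in turn.
If it is in chest 1 (prior 1/3): only chest 2 is available, probability 1; weight (1/3)·1 = 1/3.
If it is in chest 2 (prior 1/3): the guide opened chest 2, so this case is ruled out; weight (1/3)·0 = 0.
If it is in chest 3 (prior 1/3): chest 2 is available, opened with probability 1/3; weight (1/3)·(1/3) = 1/9.
The weights sum to 4/9.
So P(the ruby in chest 3 | the guide opened chest 2) = (1/9) / (4/9) = 1/4.

1/4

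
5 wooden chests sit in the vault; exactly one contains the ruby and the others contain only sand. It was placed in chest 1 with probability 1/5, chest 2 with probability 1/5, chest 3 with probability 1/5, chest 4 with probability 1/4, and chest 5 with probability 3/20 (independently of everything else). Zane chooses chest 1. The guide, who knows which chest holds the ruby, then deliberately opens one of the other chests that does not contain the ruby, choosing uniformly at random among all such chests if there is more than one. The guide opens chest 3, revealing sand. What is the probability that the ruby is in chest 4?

Apply Bayes' rule, conditioning on where the ruby actually is.
If it is in chest 1 (prior 1/5): the guide has 4 equally likely choices, so probability 1/4; weight (1/5)·(1/4) = 1/20.
If it is in chest 2 (prior 1/5): the guide has 3 equally likely choices, so probability 1/3; weight (1/5)·(1/3) = 1/15.
If it is in chest 3 (prior 1/5): the guide opened chest 3, so this case is ruled out; weight (1/5)·0 = 0.
If it is in chest 4 (prior 1/4): the guide has 3 equally likely choices, so probability 1/3; weight (1/4)·(1/3) = 1/12.
If it is in chest 5 (prior 3/20): the guide has 3 equally likely choices, so probability 1/3; weight (3/20)·(1/3) = 1/20.
The weights sum to 1/4.
So P(the ruby in chest 4 | the guide opened chest 3) = (1/12) / (1/4) = 1/3.

1/3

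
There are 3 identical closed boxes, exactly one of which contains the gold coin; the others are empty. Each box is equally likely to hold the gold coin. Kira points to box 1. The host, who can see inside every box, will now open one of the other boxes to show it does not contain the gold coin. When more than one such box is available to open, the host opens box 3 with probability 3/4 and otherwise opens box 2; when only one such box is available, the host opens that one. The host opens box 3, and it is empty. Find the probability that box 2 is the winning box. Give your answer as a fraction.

Consider each possible location of the gold coin in turn.
If it is in box 1 (prior 1/3): box 3 is available, opened with probability 3/4; weight (1/3)·(3/4) = 1/4.
If it is in box 2 (prior 1/3): only box 3 is available, probability 1; weight (1/3)·1 = 1/3.
If it is in box 3 (prior 1/3): the host opened box 3, so this case is ruled out; weight (1/3)·0 = 0.
The weights sum to 7/12.
So P(the gold coin in box 2 | the host opened box 3) = (1/3) / (7/12) = 4/7.

4/7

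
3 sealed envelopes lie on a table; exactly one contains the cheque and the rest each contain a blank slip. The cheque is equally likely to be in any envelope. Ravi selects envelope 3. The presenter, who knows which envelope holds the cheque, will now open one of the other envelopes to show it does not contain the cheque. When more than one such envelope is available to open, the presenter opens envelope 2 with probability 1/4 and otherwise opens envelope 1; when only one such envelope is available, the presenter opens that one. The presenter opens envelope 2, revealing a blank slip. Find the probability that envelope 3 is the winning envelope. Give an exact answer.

Condition on the true location of the cheque.
If it is in envelope 1 (prior 1/3): only envelope 2 is available, probability 1; weight (1/3)·1 = 1/3.
If it is in envelope 2 (prior 1/3): the presenter opened envelope 2, so this case is ruled out; weight (1/3)·0 = 0.
If it is in envelope 3 (prior 1/3): envelope 2 is available, opened with probability 1/4; weight (1/3)·(1/4) = 1/12.
The weights sum to 5/12.
So P(the cheque in envelope 3 | the presenter opened envelope 2) = (1/12) / (5/12) = 1/5.

1/5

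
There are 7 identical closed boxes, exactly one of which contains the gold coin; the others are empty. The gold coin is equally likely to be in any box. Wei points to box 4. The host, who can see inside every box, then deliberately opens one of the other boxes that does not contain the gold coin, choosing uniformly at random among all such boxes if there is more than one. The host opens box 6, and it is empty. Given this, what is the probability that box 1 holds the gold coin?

Consider each possible location of the gold coin in turn.
If it is in any of boxes 1, 2, 3, 5, and 7 (prior 1/7 each): the host has 5 equally likely choices, so probability 1/5; weight (1/7)·(1/5) = 1/35 each.
If it is in box 4 (prior 1/7): the host has 6 equally likely choices, so probability 1/6; weight (1/7)·(1/6) = 1/42.
If it is in box 6 (prior 1/7): the host opened box 6, so this case is ruled out; weight (1/7)·0 = 0.
The weights sum to 1/6.
So P(the gold coin in box 1 | the host opened box 6) = (1/35) / (1/6) = 6/35.

6/35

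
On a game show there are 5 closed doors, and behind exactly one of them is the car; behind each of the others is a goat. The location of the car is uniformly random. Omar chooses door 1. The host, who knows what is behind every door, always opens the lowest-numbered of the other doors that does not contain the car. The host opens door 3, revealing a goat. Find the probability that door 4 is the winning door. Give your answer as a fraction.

0

Condition on the true location of the car.
If it is behind any of doors 1, 4, and 5 (prior 1/5 each): the host would have opened door 2 instead, probability 0; weight (1/5)·0 = 0 each.
If it is behind door 2 (prior 1/5): door 3 is the lowest-numbered option available, probability 1; weight (1/5)·1 = 1/5.
If it is behind door 3 (prior 1/5): the host opened door 3, so this case is ruled out; weight (1/5)·0 = 0.
The weights sum to 1/5.
So P(the car behind door 4 | the host opened door 3) = 0 / (1/5) = 0.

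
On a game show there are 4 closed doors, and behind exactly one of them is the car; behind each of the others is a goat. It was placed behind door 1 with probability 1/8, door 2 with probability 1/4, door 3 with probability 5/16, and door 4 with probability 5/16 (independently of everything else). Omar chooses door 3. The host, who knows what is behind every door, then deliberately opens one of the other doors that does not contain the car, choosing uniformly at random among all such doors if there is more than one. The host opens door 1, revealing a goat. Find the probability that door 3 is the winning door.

Consider each possible location of the car in turn.
If it is behind door 1 (prior 1/8): the host opened door 1, so this case is ruled out; weight (1/8)·0 = 0.
If it is behind door 2 (prior 1/4): the host has 2 equally likely choices, so probability 1/2; weight (1/4)·(1/2) = 1/8.
If it is behind door 3 (prior 5/16): the host has 3 equally likely choices, so probability 1/3; weight (5/16)·(1/3) = 5/48.
If it is behind door 4 (prior 5/16): the host has 2 equally likely choices, so probability 1/2; weight (5/16)·(1/2) = 5/32.
The weights sum to 37/96.
So P(the car behind door 3 | the host opened door 1) = (5/48) / (37/96) = 10/37.

10/37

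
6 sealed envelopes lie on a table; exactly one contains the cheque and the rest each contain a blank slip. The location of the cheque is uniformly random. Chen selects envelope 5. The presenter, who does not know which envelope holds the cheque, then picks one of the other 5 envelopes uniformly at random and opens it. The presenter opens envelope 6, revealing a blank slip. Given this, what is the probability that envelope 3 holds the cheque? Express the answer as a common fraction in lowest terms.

1/5

Consider each possible location of the cheque in turn.
If it is in any of envelopes 1, 2, 3, 4, and 5 (prior 1/6 each): the presenter picks envelope 6 with probability 1/5 regardless, and it is not the prize; weight (1/6)·(1/5) = 1/30 each.
If it is in envelope 6 (prior 1/6): the presenter opened envelope 6, so this case is ruled out; weight (1/6)·0 = 0.
The weights sum to 1/6.
So P(the cheque in envelope 3 | the presenter opened envelope 6) = (1/30) / (1/6) = 1/5.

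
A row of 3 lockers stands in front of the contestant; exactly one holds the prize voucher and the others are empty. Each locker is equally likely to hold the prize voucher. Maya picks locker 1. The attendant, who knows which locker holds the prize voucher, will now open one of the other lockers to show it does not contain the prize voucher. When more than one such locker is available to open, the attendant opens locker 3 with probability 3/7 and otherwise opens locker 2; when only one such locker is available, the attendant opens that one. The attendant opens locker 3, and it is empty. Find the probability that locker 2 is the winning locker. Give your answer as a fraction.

Apply Bayes' rule, conditioning on where the prize voucher actually is.
If it is in locker 1 (prior 1/3): locker 3 is available, opened with probability 3/7; weight (1/3)·(3/7) = 1/7.
If it is in locker 2 (prior 1/3): only locker 3 is available, probability 1; weight (1/3)·1 = 1/3.
If it is in locker 3 (prior 1/3): the attendant opened locker 3, so this case is ruled out; weight (1/3)·0 = 0.
The weights sum to 10/21.
So P(the prize voucher in locker 2 | the attendant opened locker 3) = (1/3) / (10/21) = 7/10.

7/10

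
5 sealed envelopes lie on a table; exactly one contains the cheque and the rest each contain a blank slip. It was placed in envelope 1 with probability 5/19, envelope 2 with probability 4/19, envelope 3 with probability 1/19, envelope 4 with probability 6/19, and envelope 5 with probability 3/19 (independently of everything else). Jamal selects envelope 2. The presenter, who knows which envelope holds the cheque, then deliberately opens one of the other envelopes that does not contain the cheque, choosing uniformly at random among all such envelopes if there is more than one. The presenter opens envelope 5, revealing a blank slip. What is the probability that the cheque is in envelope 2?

Consider each possible location of the cheque in turn.
If it is in envelope 1 (prior 5/19): the presenter has 3 equally likely choices, so probability 1/3; weight (5/19)·(1/3) = 5/57.
If it is in envelope 2 (prior 4/19): the presenter has 4 equally likely choices, so probability 1/4; weight (4/19)·(1/4) = 1/19.
If it is in envelope 3 (prior 1/19): the presenter has 3 equally likely choices, so probability 1/3; weight (1/19)·(1/3) = 1/57.
If it is in envelope 4 (prior 6/19): the presenter has 3 equally likely choices, so probability 1/3; weight (6/19)·(1/3) = 2/19.
If it is in envelope 5 (prior 3/19): the presenter opened envelope 5, so this case is ruled out; weight (3/19)·0 = 0.
The weights sum to 5/19.
So P(the cheque in envelope 2 | the presenter opened envelope 5) = (1/19) / (5/19) = 1/5.

1/5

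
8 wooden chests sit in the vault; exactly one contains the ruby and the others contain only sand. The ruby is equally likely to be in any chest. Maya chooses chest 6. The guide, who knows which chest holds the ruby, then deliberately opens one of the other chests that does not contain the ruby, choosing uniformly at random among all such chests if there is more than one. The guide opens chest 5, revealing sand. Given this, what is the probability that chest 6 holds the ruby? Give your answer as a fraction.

1/8

Consider each possible location of the ruby in turn.
If it is in any of chests 1, 2, 3, 4, 7, and 8 (prior 1/8 each): the guide has 6 equally likely choices, so probability 1/6; weight (1/8)·(1/6) = 1/48 each.
If it is in chest 5 (prior 1/8): the guide opened chest 5, so this case is ruled out; weight (1/8)·0 = 0.
If it is in chest 6 (prior 1/8): the guide has 7 equally likely choices, so probability 1/7; weight (1/8)·(1/7) = 1/56.
The weights sum to 1/7.
So P(the ruby in chest 6 | the guide opened chest 5) = (1/56) / (1/7) = 1/8.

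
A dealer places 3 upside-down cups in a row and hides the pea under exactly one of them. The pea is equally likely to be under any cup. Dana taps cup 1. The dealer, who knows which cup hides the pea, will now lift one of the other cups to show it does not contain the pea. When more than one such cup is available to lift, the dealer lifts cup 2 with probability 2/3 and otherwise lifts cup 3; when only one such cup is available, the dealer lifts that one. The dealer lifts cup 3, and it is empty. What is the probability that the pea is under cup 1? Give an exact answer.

1/4

Condition on the true location of the pea.
If it is under cup 1 (prior 1/3): cup 2 is available but not opened, probability 1/3; weight (1/3)·(1/3) = 1/9.
If it is under cup 2 (prior 1/3): only cup 3 is available, probability 1; weight (1/3)·1 = 1/3.
If it is under cup 3 (prior 1/3): the dealer opened cup 3, so this case is ruled out; weight (1/3)·0 = 0.
The weights sum to 4/9.
So P(the pea under cup 1 | the dealer opened cup 3) = (1/9) / (4/9) = 1/4.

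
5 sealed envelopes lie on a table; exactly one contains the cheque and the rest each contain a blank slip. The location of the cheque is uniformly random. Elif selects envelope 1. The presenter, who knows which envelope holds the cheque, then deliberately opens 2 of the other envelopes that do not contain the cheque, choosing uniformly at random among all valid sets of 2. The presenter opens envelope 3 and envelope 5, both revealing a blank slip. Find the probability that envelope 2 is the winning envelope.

2/5

Apply Bayes' rule, conditioning on where the cheque actually is.
If it is in envelope 1 (prior 1/5): the presenter has 6 equally likely choices, so probability 1/6; weight (1/5)·(1/6) = 1/30.
If it is in either of envelopes 2 and 4 (prior 1/5 each): the presenter has 3 equally likely choices, so probability 1/3; weight (1/5)·(1/3) = 1/15 each.
If it is in either of envelopes 3 and 5 (prior 1/5 each): that envelope was opened and seen not to hold the prize — ruled out; weight (1/5)·0 = 0 each.
The weights sum to 1/6.
So P(the cheque in envelope 2 | the presenter opened envelope 3 and envelope 5) = (1/15) / (1/6) = 2/5.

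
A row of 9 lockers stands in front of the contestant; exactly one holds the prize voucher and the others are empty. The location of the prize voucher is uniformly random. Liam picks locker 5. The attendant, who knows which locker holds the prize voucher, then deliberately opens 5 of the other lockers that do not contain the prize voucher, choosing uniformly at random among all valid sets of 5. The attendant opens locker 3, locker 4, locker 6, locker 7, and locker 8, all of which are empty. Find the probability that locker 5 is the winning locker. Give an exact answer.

Condition on the true location of the prize voucher.
If it is in any of lockers 1, 2, and 9 (prior 1/9 each): the attendant has 21 equally likely choices, so probability 1/21; weight (1/9)·(1/21) = 1/189 each.
If it is in any of lockers 3, 4, 6, 7, and 8 (prior 1/9 each): that locker was opened and seen not to hold the prize — ruled out; weight (1/9)·0 = 0 each.
If it is in locker 5 (prior 1/9): the attendant has 56 equally likely choices, so probability 1/56; weight (1/9)·(1/56) = 1/504.
The weights sum to 1/56.
So P(the prize voucher in locker 5 | the attendant opened locker 3, locker 4, locker 6, locker 7, and locker 8) = (1/504) / (1/56) = 1/9.

1/9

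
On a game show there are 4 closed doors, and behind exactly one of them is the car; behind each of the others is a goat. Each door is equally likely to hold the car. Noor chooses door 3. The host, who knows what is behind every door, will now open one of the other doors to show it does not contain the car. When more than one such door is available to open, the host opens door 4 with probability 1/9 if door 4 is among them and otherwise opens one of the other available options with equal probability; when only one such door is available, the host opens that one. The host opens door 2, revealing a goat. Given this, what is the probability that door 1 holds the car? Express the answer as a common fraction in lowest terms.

Consider each possible location of the car in turn.
If it is behind door 1 (prior 1/4): door 4 is available but not opened, probability 8/9; weight (1/4)·(8/9) = 2/9.
If it is behind door 2 (prior 1/4): the host opened door 2, so this case is ruled out; weight (1/4)·0 = 0.
If it is behind door 3 (prior 1/4): door 4 is available but not opened; door 2 gets probability (1 − 1/9)/2 = 4/9; weight (1/4)·(4/9) = 1/9.
If it is behind door 4 (prior 1/4): door 4 holds the prize so is unavailable; the host chooses uniformly among the 2 others, probability 1/2; weight (1/4)·(1/2) = 1/8.
The weights sum to 11/24.
So P(the car behind door 1 | the host opened door 2) = (2/9) / (11/24) = 16/33.

16/33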